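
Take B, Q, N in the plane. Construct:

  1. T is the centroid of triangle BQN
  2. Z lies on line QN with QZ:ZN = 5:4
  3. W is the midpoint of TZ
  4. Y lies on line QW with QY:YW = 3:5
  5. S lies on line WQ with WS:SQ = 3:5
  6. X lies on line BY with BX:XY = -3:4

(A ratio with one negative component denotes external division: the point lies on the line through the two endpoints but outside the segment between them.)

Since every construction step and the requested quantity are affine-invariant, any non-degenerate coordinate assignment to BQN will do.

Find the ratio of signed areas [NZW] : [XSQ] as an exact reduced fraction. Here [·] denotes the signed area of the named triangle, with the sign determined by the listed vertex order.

Work in coordinates with B = (0, 0), Q = (1, 0), N = (0, 1).
1. T is the centroid of triangle BQN ⇒ T = (1/3, 1/3)
2. Z lies on line QN with QZ:ZN = 5:4 ⇒ Z = (4/9, 5/9)
3. W is the midpoint of TZ ⇒ W = (7/18, 4/9)
4. Y lies on line QW with QY:YW = 3:5 ⇒ Y = (37/48, 1/6)
5. S lies on line WQ with WS:SQ = 3:5 ⇒ S = (89/144, 5/18)
6. X lies on line BY with BX:XY = -3:4 ⇒ X = (-37/16, -1/2)
2·[NZW] = -2/27, 2·[XSQ] = -10/9
[NZW]:[XSQ] = -2/27:-10/9 = 1/15

[NZW]:[XSQ] = 1/15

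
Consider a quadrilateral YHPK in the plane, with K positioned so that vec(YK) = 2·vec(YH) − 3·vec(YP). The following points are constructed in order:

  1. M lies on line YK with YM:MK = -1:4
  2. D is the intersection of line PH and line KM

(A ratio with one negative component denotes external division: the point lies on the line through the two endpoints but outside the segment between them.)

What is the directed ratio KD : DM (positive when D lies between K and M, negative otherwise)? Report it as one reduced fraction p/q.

Work in coordinates with Y = (0, 0), H = (1, 0), P = (0, 1), K = (2, -3).
1. M lies on line YK with YM:MK = -1:4 ⇒ M = (-2/3, 1)
2. D is the intersection of line PH and line KM ⇒ D = (-2, 3)
D = K + t·(M−K) with t = 3/2, so KD:DM = t:(1−t) = 3/2:-1/2

KD:DM = -3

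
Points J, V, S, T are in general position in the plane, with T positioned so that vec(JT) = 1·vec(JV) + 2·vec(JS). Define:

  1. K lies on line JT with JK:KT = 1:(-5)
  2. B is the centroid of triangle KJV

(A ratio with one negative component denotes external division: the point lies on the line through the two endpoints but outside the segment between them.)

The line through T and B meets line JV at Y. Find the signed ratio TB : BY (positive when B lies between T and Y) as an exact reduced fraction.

Work in coordinates with J = (0, 0), V = (1, 0), S = (0, 1), T = (1, 2).
1. K lies on line JT with JK:KT = 1:(-5) ⇒ K = (-1/4, -1/2)
2. B is the centroid of triangle KJV ⇒ B = (1/4, -1/6)
line TB meets JV at Y = (4/13, 0)
B = T + t·(Y−T) with t = 13/12, so TB:BY = 13/12:-1/12

TB:BY = -13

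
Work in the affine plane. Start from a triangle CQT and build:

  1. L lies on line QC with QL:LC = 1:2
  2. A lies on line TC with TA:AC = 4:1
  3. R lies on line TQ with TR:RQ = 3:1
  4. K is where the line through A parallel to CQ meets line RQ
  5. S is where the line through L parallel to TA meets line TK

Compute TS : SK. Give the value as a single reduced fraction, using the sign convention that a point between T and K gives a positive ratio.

Assign C = (0, 0), Q = (1, 0), T = (0, 1) — the answer is frame-independent, so this choice is without loss of generality.
1. L lies on line QC with QL:LC = 1:2 ⇒ L = (2/3, 0)
2. A lies on line TC with TA:AC = 4:1 ⇒ A = (0, 1/5)
3. R lies on line TQ with TR:RQ = 3:1 ⇒ R = (3/4, 1/4)
4. K is where the line through A parallel to CQ meets line RQ ⇒ K = (4/5, 1/5)
5. S is where the line through L parallel to TA meets line TK ⇒ S = (2/3, 1/3)
S = T + t·(K−T) with t = 5/6, so TS:SK = t:(1−t) = 5/6:1/6

TS:SK = 5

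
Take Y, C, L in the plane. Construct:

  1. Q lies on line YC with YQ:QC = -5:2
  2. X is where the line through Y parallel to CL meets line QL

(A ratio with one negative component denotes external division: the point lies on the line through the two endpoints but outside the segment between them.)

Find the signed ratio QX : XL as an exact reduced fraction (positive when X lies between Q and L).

Assign Y = (0, 0), C = (1, 0), L = (0, 1) — the answer is frame-independent, so this choice is without loss of generality.
1. Q lies on line YC with YQ:QC = -5:2 ⇒ Q = (5/3, 0)
2. X is where the line through Y parallel to CL meets line QL ⇒ X = (-5/2, 5/2)
X = Q + t·(L−Q) with t = 5/2, so QX:XL = t:(1−t) = 5/2:-3/2

QX:XL = -5/3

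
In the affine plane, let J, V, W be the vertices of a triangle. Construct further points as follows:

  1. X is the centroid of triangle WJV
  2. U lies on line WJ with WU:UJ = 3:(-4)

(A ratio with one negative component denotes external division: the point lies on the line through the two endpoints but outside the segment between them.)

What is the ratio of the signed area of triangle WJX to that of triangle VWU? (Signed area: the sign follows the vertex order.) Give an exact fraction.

Assign J = (0, 0), V = (1, 0), W = (0, 1) — the answer is frame-independent, so this choice is without loss of generality.
1. X is the centroid of triangle WJV ⇒ X = (1/3, 1/3)
2. U lies on line WJ with WU:UJ = 3:(-4) ⇒ U = (0, 4)
2·[WJX] = 1/3, 2·[VWU] = -3
[WJX]:[VWU] = 1/3:-3 = -1/9

[WJX]:[VWU] = -1/9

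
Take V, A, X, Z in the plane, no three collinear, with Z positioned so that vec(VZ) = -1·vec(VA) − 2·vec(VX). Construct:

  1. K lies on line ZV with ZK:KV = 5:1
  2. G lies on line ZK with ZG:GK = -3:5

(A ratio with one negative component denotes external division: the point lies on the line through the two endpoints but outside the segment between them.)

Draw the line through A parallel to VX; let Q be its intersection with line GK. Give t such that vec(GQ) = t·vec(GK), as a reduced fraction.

Set V = (0, 0), A = (1, 0), X = (0, 1), Z = (-1, -2); any affine frame gives the same invariant.
1. K lies on line ZV with ZK:KV = 5:1 ⇒ K = (-1/6, -1/3)
2. G lies on line ZK with ZG:GK = -3:5 ⇒ G = (-9/4, -9/2)
through A parallel to VX: direction (0, 1); meets GK at Q = (1, 2)
Q = G + t·(K−G) with t = 39/25

t = 39/25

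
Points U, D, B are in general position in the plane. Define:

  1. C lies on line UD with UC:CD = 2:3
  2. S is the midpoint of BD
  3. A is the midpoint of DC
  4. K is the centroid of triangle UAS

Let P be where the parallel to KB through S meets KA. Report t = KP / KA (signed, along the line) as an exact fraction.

t = 13/11

Set U = (0, 0), D = (1, 0), B = (0, 1); any affine frame gives the same invariant.
1. C lies on line UD with UC:CD = 2:3 ⇒ C = (2/5, 0)
2. S is the midpoint of BD ⇒ S = (1/2, 1/2)
3. A is the midpoint of DC ⇒ A = (7/10, 0)
4. K is the centroid of triangle UAS ⇒ K = (2/5, 1/6)
through S parallel to KB: direction (-2/5, 5/6); meets KA at P = (83/110, -1/33)
P = K + t·(A−K) with t = 13/11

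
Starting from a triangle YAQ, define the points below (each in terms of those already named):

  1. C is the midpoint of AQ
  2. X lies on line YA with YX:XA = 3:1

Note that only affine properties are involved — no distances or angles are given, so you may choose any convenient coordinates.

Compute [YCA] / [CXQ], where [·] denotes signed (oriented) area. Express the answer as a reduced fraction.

[YCA]:[CXQ] = 4

Choose coordinates Y = (0, 0), A = (1, 0), Q = (0, 1).
1. C is the midpoint of AQ ⇒ C = (1/2, 1/2)
2. X lies on line YA with YX:XA = 3:1 ⇒ X = (3/4, 0)
2·[YCA] = -1/2, 2·[CXQ] = -1/8
[YCA]:[CXQ] = -1/2:-1/8 = 4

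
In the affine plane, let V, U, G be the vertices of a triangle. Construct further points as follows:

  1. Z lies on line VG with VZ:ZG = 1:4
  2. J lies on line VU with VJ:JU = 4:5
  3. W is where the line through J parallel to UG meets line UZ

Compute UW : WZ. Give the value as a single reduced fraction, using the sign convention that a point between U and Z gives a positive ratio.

UW:WZ = 25/11

Work in coordinates with V = (0, 0), U = (1, 0), G = (0, 1).
1. Z lies on line VG with VZ:ZG = 1:4 ⇒ Z = (0, 1/5)
2. J lies on line VU with VJ:JU = 4:5 ⇒ J = (4/9, 0)
3. W is where the line through J parallel to UG meets line UZ ⇒ W = (11/36, 5/36)
W = U + t·(Z−U) with t = 25/36, so UW:WZ = t:(1−t) = 25/36:11/36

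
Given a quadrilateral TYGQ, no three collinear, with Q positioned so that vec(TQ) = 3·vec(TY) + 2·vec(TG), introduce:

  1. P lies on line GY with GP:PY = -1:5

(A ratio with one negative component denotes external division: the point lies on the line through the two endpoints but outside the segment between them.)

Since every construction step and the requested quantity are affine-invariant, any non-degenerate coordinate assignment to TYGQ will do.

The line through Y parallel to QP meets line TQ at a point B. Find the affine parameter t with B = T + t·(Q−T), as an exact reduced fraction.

Work in coordinates with T = (0, 0), Y = (1, 0), G = (0, 1), Q = (3, 2).
1. P lies on line GY with GP:PY = -1:5 ⇒ P = (-1/4, 5/4)
through Y parallel to QP: direction (-13/4, -3/4); meets TQ at B = (-9/17, -6/17)
B = T + t·(Q−T) with t = -3/17

t = -3/17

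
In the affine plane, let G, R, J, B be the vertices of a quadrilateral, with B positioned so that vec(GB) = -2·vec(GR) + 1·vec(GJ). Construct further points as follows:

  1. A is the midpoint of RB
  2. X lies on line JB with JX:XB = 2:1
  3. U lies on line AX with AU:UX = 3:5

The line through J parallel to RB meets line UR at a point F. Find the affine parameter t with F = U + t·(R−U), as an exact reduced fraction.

Assign G = (0, 0), R = (1, 0), J = (0, 1), B = (-2, 1) — the answer is frame-independent, so this choice is without loss of generality.
1. A is the midpoint of RB ⇒ A = (-1/2, 1/2)
2. X lies on line JB with JX:XB = 2:1 ⇒ X = (-4/3, 1)
3. U lies on line AX with AU:UX = 3:5 ⇒ U = (-13/16, 11/16)
through J parallel to RB: direction (-3, 1); meets UR at F = (-27/2, 11/2)
F = U + t·(R−U) with t = -7

t = -7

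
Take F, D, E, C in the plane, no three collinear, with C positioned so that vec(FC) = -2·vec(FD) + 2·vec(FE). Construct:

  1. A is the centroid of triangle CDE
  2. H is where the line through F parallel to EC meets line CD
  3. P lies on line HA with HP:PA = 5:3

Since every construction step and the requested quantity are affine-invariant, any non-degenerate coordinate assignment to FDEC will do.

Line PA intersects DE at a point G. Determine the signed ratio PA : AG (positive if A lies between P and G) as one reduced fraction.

PA:AG = -3/2

Set F = (0, 0), D = (1, 0), E = (0, 1), C = (-2, 2); any affine frame gives the same invariant.
1. A is the centroid of triangle CDE ⇒ A = (-1/3, 1)
2. H is where the line through F parallel to EC meets line CD ⇒ H = (4, -2)
3. P lies on line HA with HP:PA = 5:3 ⇒ P = (31/24, -1/8)
line PA meets DE at G = (3/4, 1/4)
A = P + t·(G−P) with t = 3, so PA:AG = 3:-2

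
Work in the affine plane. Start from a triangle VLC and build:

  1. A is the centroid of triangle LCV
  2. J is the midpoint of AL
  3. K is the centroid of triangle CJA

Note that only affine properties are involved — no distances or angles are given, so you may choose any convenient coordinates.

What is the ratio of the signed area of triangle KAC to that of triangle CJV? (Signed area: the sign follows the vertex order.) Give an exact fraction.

[KAC]:[CJV] = 1/12

Set V = (0, 0), L = (1, 0), C = (0, 1); any affine frame gives the same invariant.
1. A is the centroid of triangle LCV ⇒ A = (1/3, 1/3)
2. J is the midpoint of AL ⇒ J = (2/3, 1/6)
3. K is the centroid of triangle CJA ⇒ K = (1/3, 1/2)
2·[KAC] = -1/18, 2·[CJV] = -2/3
[KAC]:[CJV] = -1/18:-2/3 = 1/12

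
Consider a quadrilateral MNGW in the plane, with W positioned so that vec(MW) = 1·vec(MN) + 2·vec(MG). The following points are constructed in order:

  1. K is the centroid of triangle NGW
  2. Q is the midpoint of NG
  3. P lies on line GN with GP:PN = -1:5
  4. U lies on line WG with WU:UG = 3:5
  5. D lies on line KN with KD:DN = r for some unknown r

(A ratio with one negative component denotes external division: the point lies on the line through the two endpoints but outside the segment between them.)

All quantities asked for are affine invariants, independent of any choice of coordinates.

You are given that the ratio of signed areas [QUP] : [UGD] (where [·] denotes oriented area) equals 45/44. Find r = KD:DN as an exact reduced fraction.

Work in coordinates with M = (0, 0), N = (1, 0), G = (0, 1), W = (1, 2).
1. K is the centroid of triangle NGW ⇒ K = (2/3, 1)
2. Q is the midpoint of NG ⇒ Q = (1/2, 1/2)
3. P lies on line GN with GP:PN = -1:5 ⇒ P = (-1/4, 5/4)
4. U lies on line WG with WU:UG = 3:5 ⇒ U = (5/8, 13/8)
5. With KD:DN = r, write λ = r/(r+1) so D = K + λ·(N−K); D is affine-linear in λ
Every point depending on D is an affine combination of D and λ-independent points, so each such coordinate is linear in λ; the λ² term in each signed area is a multiple of (N−K)×(N−K) = 0, so 2·[QUP] and 2·[UGD] are each linear in λ. Evaluating at λ=0 and λ=1:
  2·[QUP] = 15/16,   2·[UGD] = 5/6·λ + 5/12
So [QUP]:[UGD] = (15/16) / (5/6·λ + 5/12). Setting this equal to 45/44:
  15/16 = 45/44·(5/6·λ + 5/12)  ⇒  λ = 3/5
Then r = λ/(1−λ) = (3/5)/(2/5) = 3/2. Check: with r = 3/2, D = (13/15, 2/5) and [QUP]:[UGD] = 45/44 as required.

r = 3/2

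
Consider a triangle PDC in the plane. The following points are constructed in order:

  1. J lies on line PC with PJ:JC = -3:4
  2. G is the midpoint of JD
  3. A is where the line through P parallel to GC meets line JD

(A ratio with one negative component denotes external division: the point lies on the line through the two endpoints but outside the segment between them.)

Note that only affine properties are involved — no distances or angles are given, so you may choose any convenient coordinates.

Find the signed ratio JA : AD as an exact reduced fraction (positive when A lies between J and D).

Assign P = (0, 0), D = (1, 0), C = (0, 1) — the answer is frame-independent, so this choice is without loss of generality.
1. J lies on line PC with PJ:JC = -3:4 ⇒ J = (0, -3)
2. G is the midpoint of JD ⇒ G = (1/2, -3/2)
3. A is where the line through P parallel to GC meets line JD ⇒ A = (3/8, -15/8)
A = J + t·(D−J) with t = 3/8, so JA:AD = t:(1−t) = 3/8:5/8

JA:AD = 3/5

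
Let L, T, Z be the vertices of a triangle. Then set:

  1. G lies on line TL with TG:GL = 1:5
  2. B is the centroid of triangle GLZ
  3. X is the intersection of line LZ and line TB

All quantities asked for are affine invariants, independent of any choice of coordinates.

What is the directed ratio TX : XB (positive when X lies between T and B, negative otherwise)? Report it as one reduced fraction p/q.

Set L = (0, 0), T = (1, 0), Z = (0, 1); any affine frame gives the same invariant.
1. G lies on line TL with TG:GL = 1:5 ⇒ G = (5/6, 0)
2. B is the centroid of triangle GLZ ⇒ B = (5/18, 1/3)
3. X is the intersection of line LZ and line TB ⇒ X = (0, 6/13)
X = T + t·(B−T) with t = 18/13, so TX:XB = t:(1−t) = 18/13:-5/13

TX:XB = -18/5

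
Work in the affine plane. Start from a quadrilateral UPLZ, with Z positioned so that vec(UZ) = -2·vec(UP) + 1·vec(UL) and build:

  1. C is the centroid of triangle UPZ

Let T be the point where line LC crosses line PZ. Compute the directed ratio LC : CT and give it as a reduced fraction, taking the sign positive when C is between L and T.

Set U = (0, 0), P = (1, 0), L = (0, 1), Z = (-2, 1); any affine frame gives the same invariant.
1. C is the centroid of triangle UPZ ⇒ C = (-1/3, 1/3)
line LC meets PZ at T = (-2/7, 3/7)
C = L + t·(T−L) with t = 7/6, so LC:CT = 7/6:-1/6

LC:CT = -7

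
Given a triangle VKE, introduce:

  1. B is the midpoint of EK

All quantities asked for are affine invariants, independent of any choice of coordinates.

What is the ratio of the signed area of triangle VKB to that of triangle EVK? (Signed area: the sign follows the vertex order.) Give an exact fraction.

[VKB]:[EVK] = 1/2

Choose coordinates V = (0, 0), K = (1, 0), E = (0, 1).
1. B is the midpoint of EK ⇒ B = (1/2, 1/2)
2·[VKB] = 1/2, 2·[EVK] = 1
[VKB]:[EVK] = 1/2:1 = 1/2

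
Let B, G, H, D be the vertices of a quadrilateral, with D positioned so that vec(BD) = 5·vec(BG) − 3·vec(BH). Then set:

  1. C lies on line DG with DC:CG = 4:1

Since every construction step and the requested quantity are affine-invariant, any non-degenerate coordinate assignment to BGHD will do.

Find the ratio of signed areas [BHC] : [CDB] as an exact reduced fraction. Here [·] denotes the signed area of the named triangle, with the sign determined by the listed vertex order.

Work in coordinates with B = (0, 0), G = (1, 0), H = (0, 1), D = (5, -3).
1. C lies on line DG with DC:CG = 4:1 ⇒ C = (9/5, -3/5)
2·[BHC] = -9/5, 2·[CDB] = -12/5
[BHC]:[CDB] = -9/5:-12/5 = 3/4

[BHC]:[CDB] = 3/4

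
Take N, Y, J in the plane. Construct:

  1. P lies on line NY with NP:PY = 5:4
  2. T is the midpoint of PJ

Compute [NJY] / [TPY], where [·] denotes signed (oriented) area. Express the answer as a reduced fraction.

Choose coordinates N = (0, 0), Y = (1, 0), J = (0, 1).
1. P lies on line NY with NP:PY = 5:4 ⇒ P = (5/9, 0)
2. T is the midpoint of PJ ⇒ T = (5/18, 1/2)
2·[NJY] = -1, 2·[TPY] = 2/9
[NJY]:[TPY] = -1:2/9 = -9/2

[NJY]:[TPY] = -9/2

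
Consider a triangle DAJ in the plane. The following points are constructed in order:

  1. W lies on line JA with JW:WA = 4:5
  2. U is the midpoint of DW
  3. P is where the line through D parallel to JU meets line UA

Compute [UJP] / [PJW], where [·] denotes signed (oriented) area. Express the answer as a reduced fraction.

[UJP]:[PJW] = -9/13

Assign D = (0, 0), A = (1, 0), J = (0, 1) — the answer is frame-independent, so this choice is without loss of generality.
1. W lies on line JA with JW:WA = 4:5 ⇒ W = (4/9, 5/9)
2. U is the midpoint of DW ⇒ U = (2/9, 5/18)
3. P is where the line through D parallel to JU meets line UA ⇒ P = (-10/81, 65/162)
2·[UJP] = 2/9, 2·[PJW] = -26/81
[UJP]:[PJW] = 2/9:-26/81 = -9/13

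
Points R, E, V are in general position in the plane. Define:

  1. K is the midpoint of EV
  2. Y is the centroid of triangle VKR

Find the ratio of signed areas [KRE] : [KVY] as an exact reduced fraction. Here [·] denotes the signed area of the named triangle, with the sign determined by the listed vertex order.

Choose coordinates R = (0, 0), E = (1, 0), V = (0, 1).
1. K is the midpoint of EV ⇒ K = (1/2, 1/2)
2. Y is the centroid of triangle VKR ⇒ Y = (1/6, 1/2)
2·[KRE] = 1/2, 2·[KVY] = 1/6
[KRE]:[KVY] = 1/2:1/6 = 3

[KRE]:[KVY] = 3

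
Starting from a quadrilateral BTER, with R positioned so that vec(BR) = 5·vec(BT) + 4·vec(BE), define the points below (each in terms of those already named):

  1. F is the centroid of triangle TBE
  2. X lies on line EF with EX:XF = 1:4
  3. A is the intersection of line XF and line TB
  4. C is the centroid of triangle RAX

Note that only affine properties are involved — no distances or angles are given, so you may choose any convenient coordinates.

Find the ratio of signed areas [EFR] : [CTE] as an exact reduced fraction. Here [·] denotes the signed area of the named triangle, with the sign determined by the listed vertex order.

[EFR]:[CTE] = -390/223

Assign B = (0, 0), T = (1, 0), E = (0, 1), R = (5, 4) — the answer is frame-independent, so this choice is without loss of generality.
1. F is the centroid of triangle TBE ⇒ F = (1/3, 1/3)
2. X lies on line EF with EX:XF = 1:4 ⇒ X = (1/15, 13/15)
3. A is the intersection of line XF and line TB ⇒ A = (1/2, 0)
4. C is the centroid of triangle RAX ⇒ C = (167/90, 73/45)
2·[EFR] = 13/3, 2·[CTE] = -223/90
[EFR]:[CTE] = 13/3:-223/90 = -390/223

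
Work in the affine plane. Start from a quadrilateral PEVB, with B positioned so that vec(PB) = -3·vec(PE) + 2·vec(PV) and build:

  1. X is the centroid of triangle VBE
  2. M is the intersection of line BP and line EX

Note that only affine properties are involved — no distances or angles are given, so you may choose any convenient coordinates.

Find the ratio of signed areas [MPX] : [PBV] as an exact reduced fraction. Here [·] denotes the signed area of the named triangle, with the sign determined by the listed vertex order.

Work in coordinates with P = (0, 0), E = (1, 0), V = (0, 1), B = (-3, 2).
1. X is the centroid of triangle VBE ⇒ X = (-2/3, 1)
2. M is the intersection of line BP and line EX ⇒ M = (-9, 6)
2·[MPX] = 5, 2·[PBV] = -3
[MPX]:[PBV] = 5:-3 = -5/3

[MPX]:[PBV] = -5/3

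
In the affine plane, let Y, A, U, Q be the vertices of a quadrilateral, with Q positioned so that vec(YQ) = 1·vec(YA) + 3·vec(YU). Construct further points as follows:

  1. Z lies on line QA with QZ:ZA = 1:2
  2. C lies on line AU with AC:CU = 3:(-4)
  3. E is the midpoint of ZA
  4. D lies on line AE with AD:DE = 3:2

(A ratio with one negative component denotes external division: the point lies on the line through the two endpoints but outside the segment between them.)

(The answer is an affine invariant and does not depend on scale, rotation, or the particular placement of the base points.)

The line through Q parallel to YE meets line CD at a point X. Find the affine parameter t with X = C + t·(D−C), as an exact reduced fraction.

t = 15/11

Choose coordinates Y = (0, 0), A = (1, 0), U = (0, 1), Q = (1, 3).
1. Z lies on line QA with QZ:ZA = 1:2 ⇒ Z = (1, 2)
2. C lies on line AU with AC:CU = 3:(-4) ⇒ C = (4, -3)
3. E is the midpoint of ZA ⇒ E = (1, 1)
4. D lies on line AE with AD:DE = 3:2 ⇒ D = (1, 3/5)
through Q parallel to YE: direction (1, 1); meets CD at X = (-1/11, 21/11)
X = C + t·(D−C) with t = 15/11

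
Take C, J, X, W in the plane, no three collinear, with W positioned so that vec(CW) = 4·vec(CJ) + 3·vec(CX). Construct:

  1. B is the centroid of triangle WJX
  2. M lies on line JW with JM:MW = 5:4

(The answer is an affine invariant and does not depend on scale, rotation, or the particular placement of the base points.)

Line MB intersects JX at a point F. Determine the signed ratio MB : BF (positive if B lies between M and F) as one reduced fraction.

Assign C = (0, 0), J = (1, 0), X = (0, 1), W = (4, 3) — the answer is frame-independent, so this choice is without loss of generality.
1. B is the centroid of triangle WJX ⇒ B = (5/3, 4/3)
2. M lies on line JW with JM:MW = 5:4 ⇒ M = (8/3, 5/3)
line MB meets JX at F = (1/6, 5/6)
B = M + t·(F−M) with t = 2/5, so MB:BF = 2/5:3/5

MB:BF = 2/3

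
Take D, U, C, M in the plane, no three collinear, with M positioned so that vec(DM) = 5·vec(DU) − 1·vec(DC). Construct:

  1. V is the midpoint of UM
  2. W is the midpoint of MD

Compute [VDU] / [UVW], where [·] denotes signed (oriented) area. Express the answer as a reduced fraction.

Work in coordinates with D = (0, 0), U = (1, 0), C = (0, 1), M = (5, -1).
1. V is the midpoint of UM ⇒ V = (3, -1/2)
2. W is the midpoint of MD ⇒ W = (5/2, -1/2)
2·[VDU] = -1/2, 2·[UVW] = -1/4
[VDU]:[UVW] = -1/2:-1/4 = 2

[VDU]:[UVW] = 2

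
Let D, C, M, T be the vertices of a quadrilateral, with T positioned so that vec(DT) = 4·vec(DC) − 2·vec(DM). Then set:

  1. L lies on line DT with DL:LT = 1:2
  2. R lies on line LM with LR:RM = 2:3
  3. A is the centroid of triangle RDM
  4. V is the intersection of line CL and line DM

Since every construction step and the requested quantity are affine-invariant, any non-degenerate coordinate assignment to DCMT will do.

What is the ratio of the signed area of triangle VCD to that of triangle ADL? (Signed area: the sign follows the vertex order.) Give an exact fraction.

[VCD]:[ADL] = -45/14

Work in coordinates with D = (0, 0), C = (1, 0), M = (0, 1), T = (4, -2).
1. L lies on line DT with DL:LT = 1:2 ⇒ L = (4/3, -2/3)
2. R lies on line LM with LR:RM = 2:3 ⇒ R = (4/5, 0)
3. A is the centroid of triangle RDM ⇒ A = (4/15, 1/3)
4. V is the intersection of line CL and line DM ⇒ V = (0, 2)
2·[VCD] = -2, 2·[ADL] = 28/45
[VCD]:[ADL] = -2:28/45 = -45/14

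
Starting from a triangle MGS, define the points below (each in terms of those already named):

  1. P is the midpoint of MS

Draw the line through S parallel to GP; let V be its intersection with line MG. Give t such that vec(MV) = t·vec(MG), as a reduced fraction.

t = 2

Assign M = (0, 0), G = (1, 0), S = (0, 1) — the answer is frame-independent, so this choice is without loss of generality.
1. P is the midpoint of MS ⇒ P = (0, 1/2)
through S parallel to GP: direction (-1, 1/2); meets MG at V = (2, 0)
V = M + t·(G−M) with t = 2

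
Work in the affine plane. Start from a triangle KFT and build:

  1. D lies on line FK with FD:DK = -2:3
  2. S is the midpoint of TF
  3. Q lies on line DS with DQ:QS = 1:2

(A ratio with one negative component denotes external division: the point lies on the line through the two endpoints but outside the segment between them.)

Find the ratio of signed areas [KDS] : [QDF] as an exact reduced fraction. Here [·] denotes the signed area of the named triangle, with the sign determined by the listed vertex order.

Assign K = (0, 0), F = (1, 0), T = (0, 1) — the answer is frame-independent, so this choice is without loss of generality.
1. D lies on line FK with FD:DK = -2:3 ⇒ D = (3, 0)
2. S is the midpoint of TF ⇒ S = (1/2, 1/2)
3. Q lies on line DS with DQ:QS = 1:2 ⇒ Q = (13/6, 1/6)
2·[KDS] = 3/2, 2·[QDF] = -1/3
[KDS]:[QDF] = 3/2:-1/3 = -9/2

[KDS]:[QDF] = -9/2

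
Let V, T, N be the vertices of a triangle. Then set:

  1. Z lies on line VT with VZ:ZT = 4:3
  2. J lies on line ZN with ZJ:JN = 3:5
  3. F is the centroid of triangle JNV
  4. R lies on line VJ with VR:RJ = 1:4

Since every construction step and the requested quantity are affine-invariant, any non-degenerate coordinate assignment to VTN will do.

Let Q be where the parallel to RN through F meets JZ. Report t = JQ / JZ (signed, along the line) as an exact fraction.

Set V = (0, 0), T = (1, 0), N = (0, 1); any affine frame gives the same invariant.
1. Z lies on line VT with VZ:ZT = 4:3 ⇒ Z = (4/7, 0)
2. J lies on line ZN with ZJ:JN = 3:5 ⇒ J = (5/14, 3/8)
3. F is the centroid of triangle JNV ⇒ F = (5/42, 11/24)
4. R lies on line VJ with VR:RJ = 1:4 ⇒ R = (1/14, 3/40)
through F parallel to RN: direction (-1/14, 37/40); meets JZ at Q = (5/56, 27/32)
Q = J + t·(Z−J) with t = -5/4

t = -5/4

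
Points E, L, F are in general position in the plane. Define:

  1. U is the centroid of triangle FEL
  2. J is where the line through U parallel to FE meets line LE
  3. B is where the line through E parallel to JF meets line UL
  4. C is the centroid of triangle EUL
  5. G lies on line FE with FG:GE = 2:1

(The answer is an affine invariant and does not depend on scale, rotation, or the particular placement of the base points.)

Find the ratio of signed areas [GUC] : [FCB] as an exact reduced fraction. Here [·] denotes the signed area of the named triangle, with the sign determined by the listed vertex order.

Choose coordinates E = (0, 0), L = (1, 0), F = (0, 1).
1. U is the centroid of triangle FEL ⇒ U = (1/3, 1/3)
2. J is where the line through U parallel to FE meets line LE ⇒ J = (1/3, 0)
3. B is where the line through E parallel to JF meets line UL ⇒ B = (-1/5, 3/5)
4. C is the centroid of triangle EUL ⇒ C = (4/9, 1/9)
5. G lies on line FE with FG:GE = 2:1 ⇒ G = (0, 1/3)
2·[GUC] = -2/27, 2·[FCB] = -16/45
[GUC]:[FCB] = -2/27:-16/45 = 5/24

[GUC]:[FCB] = 5/24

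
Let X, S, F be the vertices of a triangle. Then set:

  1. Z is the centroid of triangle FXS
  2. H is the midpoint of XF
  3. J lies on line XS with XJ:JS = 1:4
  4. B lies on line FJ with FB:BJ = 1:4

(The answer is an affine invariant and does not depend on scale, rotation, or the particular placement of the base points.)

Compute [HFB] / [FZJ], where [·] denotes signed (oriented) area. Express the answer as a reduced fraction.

Choose coordinates X = (0, 0), S = (1, 0), F = (0, 1).
1. Z is the centroid of triangle FXS ⇒ Z = (1/3, 1/3)
2. H is the midpoint of XF ⇒ H = (0, 1/2)
3. J lies on line XS with XJ:JS = 1:4 ⇒ J = (1/5, 0)
4. B lies on line FJ with FB:BJ = 1:4 ⇒ B = (1/25, 4/5)
2·[HFB] = -1/50, 2·[FZJ] = -1/5
[HFB]:[FZJ] = -1/50:-1/5 = 1/10

[HFB]:[FZJ] = 1/10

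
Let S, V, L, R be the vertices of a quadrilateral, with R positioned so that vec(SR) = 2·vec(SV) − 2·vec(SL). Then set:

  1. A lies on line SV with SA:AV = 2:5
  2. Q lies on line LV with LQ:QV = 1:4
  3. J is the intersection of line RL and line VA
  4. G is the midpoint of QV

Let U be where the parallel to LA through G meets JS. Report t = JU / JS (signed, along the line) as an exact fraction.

Assign S = (0, 0), V = (1, 0), L = (0, 1), R = (2, -2) — the answer is frame-independent, so this choice is without loss of generality.
1. A lies on line SV with SA:AV = 2:5 ⇒ A = (2/7, 0)
2. Q lies on line LV with LQ:QV = 1:4 ⇒ Q = (1/5, 4/5)
3. J is the intersection of line RL and line VA ⇒ J = (2/3, 0)
4. G is the midpoint of QV ⇒ G = (3/5, 2/5)
through G parallel to LA: direction (2/7, -1); meets JS at U = (5/7, 0)
U = J + t·(S−J) with t = -1/14

t = -1/14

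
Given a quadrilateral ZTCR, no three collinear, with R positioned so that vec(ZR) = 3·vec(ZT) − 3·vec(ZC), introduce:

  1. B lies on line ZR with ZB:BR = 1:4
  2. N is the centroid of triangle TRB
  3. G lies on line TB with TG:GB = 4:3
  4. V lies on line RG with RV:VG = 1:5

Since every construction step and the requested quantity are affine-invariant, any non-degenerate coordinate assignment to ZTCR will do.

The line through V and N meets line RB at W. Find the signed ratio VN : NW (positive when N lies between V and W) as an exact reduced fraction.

Assign Z = (0, 0), T = (1, 0), C = (0, 1), R = (3, -3) — the answer is frame-independent, so this choice is without loss of generality.
1. B lies on line ZR with ZB:BR = 1:4 ⇒ B = (3/5, -3/5)
2. N is the centroid of triangle TRB ⇒ N = (23/15, -6/5)
3. G lies on line TB with TG:GB = 4:3 ⇒ G = (27/35, -12/35)
4. V lies on line RG with RV:VG = 1:5 ⇒ V = (92/35, -179/70)
line VN meets RB at W = (161/55, -161/55)
N = V + t·(W−V) with t = -11/3, so VN:NW = -11/3:14/3

VN:NW = -11/14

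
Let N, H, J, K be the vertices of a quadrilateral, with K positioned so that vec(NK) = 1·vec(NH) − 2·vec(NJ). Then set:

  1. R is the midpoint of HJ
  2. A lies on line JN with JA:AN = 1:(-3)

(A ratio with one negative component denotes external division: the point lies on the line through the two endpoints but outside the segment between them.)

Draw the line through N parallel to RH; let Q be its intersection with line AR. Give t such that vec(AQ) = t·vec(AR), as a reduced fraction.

t = 3

Work in coordinates with N = (0, 0), H = (1, 0), J = (0, 1), K = (1, -2).
1. R is the midpoint of HJ ⇒ R = (1/2, 1/2)
2. A lies on line JN with JA:AN = 1:(-3) ⇒ A = (0, 3/2)
through N parallel to RH: direction (1/2, -1/2); meets AR at Q = (3/2, -3/2)
Q = A + t·(R−A) with t = 3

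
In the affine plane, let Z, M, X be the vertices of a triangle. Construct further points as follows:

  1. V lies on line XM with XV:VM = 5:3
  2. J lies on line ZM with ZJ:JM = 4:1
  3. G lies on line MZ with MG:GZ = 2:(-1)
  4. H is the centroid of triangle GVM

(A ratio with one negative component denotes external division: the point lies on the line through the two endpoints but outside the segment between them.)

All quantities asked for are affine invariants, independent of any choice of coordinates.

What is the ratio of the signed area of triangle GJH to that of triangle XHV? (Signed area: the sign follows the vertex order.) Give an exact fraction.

[GJH]:[XHV] = 27/50

Set Z = (0, 0), M = (1, 0), X = (0, 1); any affine frame gives the same invariant.
1. V lies on line XM with XV:VM = 5:3 ⇒ V = (5/8, 3/8)
2. J lies on line ZM with ZJ:JM = 4:1 ⇒ J = (4/5, 0)
3. G lies on line MZ with MG:GZ = 2:(-1) ⇒ G = (-1, 0)
4. H is the centroid of triangle GVM ⇒ H = (5/24, 1/8)
2·[GJH] = 9/40, 2·[XHV] = 5/12
[GJH]:[XHV] = 9/40:5/12 = 27/50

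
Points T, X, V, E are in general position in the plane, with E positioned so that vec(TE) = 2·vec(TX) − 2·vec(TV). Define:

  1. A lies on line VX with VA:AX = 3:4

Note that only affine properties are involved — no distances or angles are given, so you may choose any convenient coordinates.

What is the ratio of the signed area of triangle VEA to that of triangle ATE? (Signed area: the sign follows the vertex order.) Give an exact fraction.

[VEA]:[ATE] = 3/14

Work in coordinates with T = (0, 0), X = (1, 0), V = (0, 1), E = (2, -2).
1. A lies on line VX with VA:AX = 3:4 ⇒ A = (3/7, 4/7)
2·[VEA] = 3/7, 2·[ATE] = 2
[VEA]:[ATE] = 3/7:2 = 3/14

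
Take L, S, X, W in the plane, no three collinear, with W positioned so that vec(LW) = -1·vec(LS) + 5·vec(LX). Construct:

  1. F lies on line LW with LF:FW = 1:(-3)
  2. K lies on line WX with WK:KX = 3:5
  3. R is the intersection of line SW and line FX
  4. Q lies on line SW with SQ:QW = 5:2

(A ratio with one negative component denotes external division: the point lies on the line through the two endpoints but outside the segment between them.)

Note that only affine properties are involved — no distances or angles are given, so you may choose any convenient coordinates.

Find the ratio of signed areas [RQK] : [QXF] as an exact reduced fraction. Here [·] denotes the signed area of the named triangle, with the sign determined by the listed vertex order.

Work in coordinates with L = (0, 0), S = (1, 0), X = (0, 1), W = (-1, 5).
1. F lies on line LW with LF:FW = 1:(-3) ⇒ F = (1/2, -5/2)
2. K lies on line WX with WK:KX = 3:5 ⇒ K = (-5/8, 7/2)
3. R is the intersection of line SW and line FX ⇒ R = (-1/3, 10/3)
4. Q lies on line SW with SQ:QW = 5:2 ⇒ Q = (-3/7, 25/7)
2·[RQK] = 3/56, 2·[QXF] = -3/14
[RQK]:[QXF] = 3/56:-3/14 = -1/4

[RQK]:[QXF] = -1/4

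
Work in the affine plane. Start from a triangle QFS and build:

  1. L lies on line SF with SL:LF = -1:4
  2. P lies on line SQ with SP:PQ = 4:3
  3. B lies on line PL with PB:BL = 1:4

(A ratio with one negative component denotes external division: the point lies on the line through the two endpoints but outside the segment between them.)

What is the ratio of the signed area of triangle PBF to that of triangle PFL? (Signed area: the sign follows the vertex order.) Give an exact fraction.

Choose coordinates Q = (0, 0), F = (1, 0), S = (0, 1).
1. L lies on line SF with SL:LF = -1:4 ⇒ L = (-1/3, 4/3)
2. P lies on line SQ with SP:PQ = 4:3 ⇒ P = (0, 3/7)
3. B lies on line PL with PB:BL = 1:4 ⇒ B = (-1/15, 64/105)
2·[PBF] = -16/105, 2·[PFL] = 16/21
[PBF]:[PFL] = -16/105:16/21 = -1/5

[PBF]:[PFL] = -1/5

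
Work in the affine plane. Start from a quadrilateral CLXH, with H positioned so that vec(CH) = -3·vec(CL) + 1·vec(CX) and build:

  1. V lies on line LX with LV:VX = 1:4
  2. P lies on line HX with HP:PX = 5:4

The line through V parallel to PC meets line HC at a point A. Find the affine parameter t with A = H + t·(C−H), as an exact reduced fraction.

Set C = (0, 0), L = (1, 0), X = (0, 1), H = (-3, 1); any affine frame gives the same invariant.
1. V lies on line LX with LV:VX = 1:4 ⇒ V = (4/5, 1/5)
2. P lies on line HX with HP:PX = 5:4 ⇒ P = (-4/3, 1)
through V parallel to PC: direction (4/3, -1); meets HC at A = (48/25, -16/25)
A = H + t·(C−H) with t = 41/25

t = 41/25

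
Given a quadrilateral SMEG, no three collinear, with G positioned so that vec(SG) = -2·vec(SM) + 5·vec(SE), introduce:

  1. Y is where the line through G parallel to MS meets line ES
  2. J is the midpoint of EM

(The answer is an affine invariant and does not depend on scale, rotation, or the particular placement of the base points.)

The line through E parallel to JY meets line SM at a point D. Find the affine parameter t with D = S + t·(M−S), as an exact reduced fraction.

Set S = (0, 0), M = (1, 0), E = (0, 1), G = (-2, 5); any affine frame gives the same invariant.
1. Y is where the line through G parallel to MS meets line ES ⇒ Y = (0, 5)
2. J is the midpoint of EM ⇒ J = (1/2, 1/2)
through E parallel to JY: direction (-1/2, 9/2); meets SM at D = (1/9, 0)
D = S + t·(M−S) with t = 1/9

t = 1/9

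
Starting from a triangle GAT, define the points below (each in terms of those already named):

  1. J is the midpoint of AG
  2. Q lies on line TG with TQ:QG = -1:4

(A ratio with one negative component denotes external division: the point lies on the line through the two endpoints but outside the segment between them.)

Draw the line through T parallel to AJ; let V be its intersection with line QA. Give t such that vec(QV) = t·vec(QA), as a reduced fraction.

t = 1/4

Assign G = (0, 0), A = (1, 0), T = (0, 1) — the answer is frame-independent, so this choice is without loss of generality.
1. J is the midpoint of AG ⇒ J = (1/2, 0)
2. Q lies on line TG with TQ:QG = -1:4 ⇒ Q = (0, 4/3)
through T parallel to AJ: direction (-1/2, 0); meets QA at V = (1/4, 1)
V = Q + t·(A−Q) with t = 1/4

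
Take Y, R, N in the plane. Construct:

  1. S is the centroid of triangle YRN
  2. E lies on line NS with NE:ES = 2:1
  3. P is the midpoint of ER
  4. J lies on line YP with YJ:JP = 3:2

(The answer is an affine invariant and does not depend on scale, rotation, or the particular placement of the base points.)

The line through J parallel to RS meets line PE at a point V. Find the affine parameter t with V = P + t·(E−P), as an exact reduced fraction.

Assign Y = (0, 0), R = (1, 0), N = (0, 1) — the answer is frame-independent, so this choice is without loss of generality.
1. S is the centroid of triangle YRN ⇒ S = (1/3, 1/3)
2. E lies on line NS with NE:ES = 2:1 ⇒ E = (2/9, 5/9)
3. P is the midpoint of ER ⇒ P = (11/18, 5/18)
4. J lies on line YP with YJ:JP = 3:2 ⇒ J = (11/30, 1/6)
through J parallel to RS: direction (-2/3, 1/3); meets PE at V = (17/10, -1/2)
V = P + t·(E−P) with t = -14/5

t = -14/5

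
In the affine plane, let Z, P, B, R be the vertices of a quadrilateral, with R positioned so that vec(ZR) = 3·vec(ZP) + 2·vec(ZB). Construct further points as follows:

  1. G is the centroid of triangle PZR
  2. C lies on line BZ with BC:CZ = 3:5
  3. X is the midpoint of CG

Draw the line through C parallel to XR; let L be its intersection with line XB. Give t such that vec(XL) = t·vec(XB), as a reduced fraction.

t = 41/83

Assign Z = (0, 0), P = (1, 0), B = (0, 1), R = (3, 2) — the answer is frame-independent, so this choice is without loss of generality.
1. G is the centroid of triangle PZR ⇒ G = (4/3, 2/3)
2. C lies on line BZ with BC:CZ = 3:5 ⇒ C = (0, 5/8)
3. X is the midpoint of CG ⇒ X = (2/3, 31/48)
through C parallel to XR: direction (7/3, 65/48); meets XB at L = (28/83, 545/664)
L = X + t·(B−X) with t = 41/83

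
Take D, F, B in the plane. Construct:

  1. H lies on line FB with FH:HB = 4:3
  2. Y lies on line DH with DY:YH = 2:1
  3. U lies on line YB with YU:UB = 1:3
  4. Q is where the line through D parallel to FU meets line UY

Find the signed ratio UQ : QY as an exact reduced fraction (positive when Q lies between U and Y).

UQ:QY = -45/38

Choose coordinates D = (0, 0), F = (1, 0), B = (0, 1).
1. H lies on line FB with FH:HB = 4:3 ⇒ H = (3/7, 4/7)
2. Y lies on line DH with DY:YH = 2:1 ⇒ Y = (2/7, 8/21)
3. U lies on line YB with YU:UB = 1:3 ⇒ U = (3/14, 15/28)
4. Q is where the line through D parallel to FU meets line UY ⇒ Q = (33/49, -45/98)
Q = U + t·(Y−U) with t = 45/7, so UQ:QY = t:(1−t) = 45/7:-38/7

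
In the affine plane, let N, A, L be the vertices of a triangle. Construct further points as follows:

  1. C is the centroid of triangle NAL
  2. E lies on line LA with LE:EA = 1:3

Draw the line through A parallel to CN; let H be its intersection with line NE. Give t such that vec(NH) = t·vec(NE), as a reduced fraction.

t = -2

Work in coordinates with N = (0, 0), A = (1, 0), L = (0, 1).
1. C is the centroid of triangle NAL ⇒ C = (1/3, 1/3)
2. E lies on line LA with LE:EA = 1:3 ⇒ E = (1/4, 3/4)
through A parallel to CN: direction (-1/3, -1/3); meets NE at H = (-1/2, -3/2)
H = N + t·(E−N) with t = -2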